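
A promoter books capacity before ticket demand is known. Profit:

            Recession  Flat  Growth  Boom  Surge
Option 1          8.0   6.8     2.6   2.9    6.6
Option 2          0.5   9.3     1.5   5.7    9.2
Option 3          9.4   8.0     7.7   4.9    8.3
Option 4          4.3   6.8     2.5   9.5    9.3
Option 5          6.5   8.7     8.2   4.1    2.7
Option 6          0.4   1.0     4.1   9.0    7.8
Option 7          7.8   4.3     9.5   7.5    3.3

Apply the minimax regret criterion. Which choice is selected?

Option 3

Column bests: Recession=9.4, Flat=9.3, Growth=9.5, Boom=9.5, Surge=9.3.
Option 1 regrets: 1.4, 2.5, 6.9, 6.6, 2.7 → max 6.9
Option 2 regrets: 8.9, 0.0, 8.0, 3.8, 0.1 → max 8.9
Option 3 regrets: 0.0, 1.3, 1.8, 4.6, 1.0 → max 4.6
Option 4 regrets: 5.1, 2.5, 7.0, 0.0, 0.0 → max 7.0
Option 5 regrets: 2.9, 0.6, 1.3, 5.4, 6.6 → max 6.6
Option 6 regrets: 9.0, 8.3, 5.4, 0.5, 1.5 → max 9.0
Option 7 regrets: 1.6, 5.0, 0.0, 2.0, 6.0 → max 6.0
Smallest max regret = 4.6 → Option 3.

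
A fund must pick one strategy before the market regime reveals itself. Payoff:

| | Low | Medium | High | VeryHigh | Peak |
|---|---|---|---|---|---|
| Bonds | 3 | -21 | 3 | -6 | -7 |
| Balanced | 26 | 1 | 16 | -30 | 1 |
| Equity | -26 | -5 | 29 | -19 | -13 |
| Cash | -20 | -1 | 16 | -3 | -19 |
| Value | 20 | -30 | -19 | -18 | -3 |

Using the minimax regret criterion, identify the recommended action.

Bonds

Column bests: Low=26, Medium=1, High=29, VeryHigh=-3, Peak=1.
Bonds regrets: 23, 22, 26, 3, 8 → max 26
Balanced regrets: 0, 0, 13, 27, 0 → max 27
Equity regrets: 52, 6, 0, 16, 14 → max 52
Cash regrets: 46, 2, 13, 0, 20 → max 46
Value regrets: 6, 31, 48, 15, 4 → max 48
Smallest max regret = 26 → Bonds.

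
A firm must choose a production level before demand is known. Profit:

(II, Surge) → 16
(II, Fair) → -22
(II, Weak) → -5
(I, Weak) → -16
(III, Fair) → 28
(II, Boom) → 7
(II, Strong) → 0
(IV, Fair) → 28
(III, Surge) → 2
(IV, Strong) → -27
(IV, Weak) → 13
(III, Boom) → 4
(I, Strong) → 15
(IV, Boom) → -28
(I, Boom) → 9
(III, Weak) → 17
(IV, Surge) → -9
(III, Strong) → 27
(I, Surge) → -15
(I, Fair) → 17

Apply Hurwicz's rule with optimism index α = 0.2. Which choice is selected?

III

I: 0.2·17 + 0.8·(-16) = -9.4
II: 0.2·16 + 0.8·(-22) = -14.4
III: 0.2·28 + 0.8·2 = 7.2
IV: 0.2·28 + 0.8·(-28) = -16.8
Highest Hurwicz score = 7.2 → III.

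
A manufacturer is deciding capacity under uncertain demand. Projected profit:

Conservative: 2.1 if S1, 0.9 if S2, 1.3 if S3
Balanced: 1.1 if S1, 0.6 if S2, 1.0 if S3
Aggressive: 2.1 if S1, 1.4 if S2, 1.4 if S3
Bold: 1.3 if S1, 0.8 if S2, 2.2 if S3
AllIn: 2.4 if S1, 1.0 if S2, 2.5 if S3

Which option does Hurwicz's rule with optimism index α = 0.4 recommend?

Aggressive

Conservative: 0.4·2.1 + 0.6·0.9 = 1.38
Balanced: 0.4·1.1 + 0.6·0.6 = 0.8
Aggressive: 0.4·2.1 + 0.6·1.4 = 1.68
Bold: 0.4·2.2 + 0.6·0.8 = 1.36
AllIn: 0.4·2.5 + 0.6·1.0 = 1.6
Highest Hurwicz score = 1.68 → Aggressive.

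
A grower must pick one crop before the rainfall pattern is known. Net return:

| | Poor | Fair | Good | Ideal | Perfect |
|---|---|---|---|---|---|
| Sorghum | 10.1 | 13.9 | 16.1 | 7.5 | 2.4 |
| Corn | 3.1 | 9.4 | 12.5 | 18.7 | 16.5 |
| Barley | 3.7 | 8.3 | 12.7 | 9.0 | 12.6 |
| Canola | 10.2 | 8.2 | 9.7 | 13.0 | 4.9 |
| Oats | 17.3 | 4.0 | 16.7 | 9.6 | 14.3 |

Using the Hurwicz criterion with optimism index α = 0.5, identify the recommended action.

Corn

Sorghum: 0.5·16.1 + 0.5·2.4 = 9.25
Corn: 0.5·18.7 + 0.5·3.1 = 10.9
Barley: 0.5·12.7 + 0.5·3.7 = 8.2
Canola: 0.5·13.0 + 0.5·4.9 = 8.95
Oats: 0.5·17.3 + 0.5·4.0 = 10.65
Highest Hurwicz score = 10.9 → Corn.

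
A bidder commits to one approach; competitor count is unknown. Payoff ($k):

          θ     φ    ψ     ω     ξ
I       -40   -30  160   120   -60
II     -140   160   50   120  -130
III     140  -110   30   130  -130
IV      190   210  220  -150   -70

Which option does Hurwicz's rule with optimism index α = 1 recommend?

I: 1·160 + 0·(-60) = 160
II: 1·160 + 0·(-140) = 160
III: 1·140 + 0·(-130) = 140
IV: 1·220 + 0·(-150) = 220
Highest Hurwicz score = 220 → IV.

IV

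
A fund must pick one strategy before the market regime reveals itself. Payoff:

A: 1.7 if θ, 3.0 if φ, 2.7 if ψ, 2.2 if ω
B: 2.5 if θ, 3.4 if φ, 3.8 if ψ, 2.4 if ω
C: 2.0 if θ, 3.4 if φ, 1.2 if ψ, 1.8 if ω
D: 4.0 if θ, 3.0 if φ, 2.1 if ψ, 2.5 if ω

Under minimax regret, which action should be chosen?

Column bests: θ=4.0, φ=3.4, ψ=3.8, ω=2.5.
A regrets: 2.3, 0.4, 1.1, 0.3 → max 2.3
B regrets: 1.5, 0.0, 0.0, 0.1 → max 1.5
C regrets: 2.0, 0.0, 2.6, 0.7 → max 2.6
D regrets: 0.0, 0.4, 1.7, 0.0 → max 1.7
Smallest max regret = 1.5 → B.

B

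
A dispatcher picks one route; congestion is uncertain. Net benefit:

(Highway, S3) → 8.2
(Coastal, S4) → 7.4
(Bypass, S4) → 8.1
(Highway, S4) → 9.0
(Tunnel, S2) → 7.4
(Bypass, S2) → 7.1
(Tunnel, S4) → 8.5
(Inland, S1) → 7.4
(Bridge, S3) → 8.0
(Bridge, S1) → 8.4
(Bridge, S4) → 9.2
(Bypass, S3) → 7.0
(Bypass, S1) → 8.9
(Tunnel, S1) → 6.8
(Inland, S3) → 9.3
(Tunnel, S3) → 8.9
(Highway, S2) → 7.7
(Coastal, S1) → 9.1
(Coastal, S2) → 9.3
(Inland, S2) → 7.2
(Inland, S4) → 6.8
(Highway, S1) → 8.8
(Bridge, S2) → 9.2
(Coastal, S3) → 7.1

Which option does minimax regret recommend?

Bridge

Column bests: S1=9.1, S2=9.3, S3=9.3, S4=9.2.
Tunnel regrets: 2.3, 1.9, 0.4, 0.7 → max 2.3
Bypass regrets: 0.2, 2.2, 2.3, 1.1 → max 2.3
Coastal regrets: 0.0, 0.0, 2.2, 1.8 → max 2.2
Bridge regrets: 0.7, 0.1, 1.3, 0.0 → max 1.3
Highway regrets: 0.3, 1.6, 1.1, 0.2 → max 1.6
Inland regrets: 1.7, 2.1, 0.0, 2.4 → max 2.4
Smallest max regret = 1.3 → Bridge.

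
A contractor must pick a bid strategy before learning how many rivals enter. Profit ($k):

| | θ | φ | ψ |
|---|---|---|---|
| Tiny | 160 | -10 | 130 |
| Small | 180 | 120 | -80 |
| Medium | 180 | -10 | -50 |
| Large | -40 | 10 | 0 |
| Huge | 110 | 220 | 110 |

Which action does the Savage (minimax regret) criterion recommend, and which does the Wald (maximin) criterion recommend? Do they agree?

minimax regret → Huge; maximin → Huge (agree)

Column bests: θ=180, φ=220, ψ=130.
Tiny regrets: 20, 230, 0 → max 230
Small regrets: 0, 100, 210 → max 210
Medium regrets: 0, 230, 180 → max 230
Large regrets: 220, 210, 130 → max 220
Huge regrets: 70, 0, 20 → max 70
Smallest max regret = 70 → Huge.
Row minima: Tiny=-10, Small=-80, Medium=-50, Large=-40, Huge=110
Best worst-case = 110 → Huge.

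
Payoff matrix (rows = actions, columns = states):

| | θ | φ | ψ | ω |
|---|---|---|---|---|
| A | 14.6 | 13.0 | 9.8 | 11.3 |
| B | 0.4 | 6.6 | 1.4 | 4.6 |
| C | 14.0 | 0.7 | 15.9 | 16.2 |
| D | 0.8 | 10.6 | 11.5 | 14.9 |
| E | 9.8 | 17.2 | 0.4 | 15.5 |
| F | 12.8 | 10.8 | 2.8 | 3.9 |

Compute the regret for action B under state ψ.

Best payoff under ψ is 15.9.
Regret = 15.9 − 1.4 = 14.5.

14.5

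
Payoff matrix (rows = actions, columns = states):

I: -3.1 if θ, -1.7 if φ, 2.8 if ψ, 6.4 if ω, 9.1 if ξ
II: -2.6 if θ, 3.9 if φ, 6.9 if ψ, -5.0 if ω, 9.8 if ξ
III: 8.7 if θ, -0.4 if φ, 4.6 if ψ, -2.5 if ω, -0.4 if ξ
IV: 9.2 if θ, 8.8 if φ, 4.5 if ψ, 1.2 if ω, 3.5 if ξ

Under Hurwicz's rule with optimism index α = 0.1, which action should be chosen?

IV

I: 0.1·9.1 + 0.9·(-3.1) = -1.88
II: 0.1·9.8 + 0.9·(-5.0) = -3.52
III: 0.1·8.7 + 0.9·(-2.5) = -1.38
IV: 0.1·9.2 + 0.9·1.2 = 2
Highest Hurwicz score = 2 → IV.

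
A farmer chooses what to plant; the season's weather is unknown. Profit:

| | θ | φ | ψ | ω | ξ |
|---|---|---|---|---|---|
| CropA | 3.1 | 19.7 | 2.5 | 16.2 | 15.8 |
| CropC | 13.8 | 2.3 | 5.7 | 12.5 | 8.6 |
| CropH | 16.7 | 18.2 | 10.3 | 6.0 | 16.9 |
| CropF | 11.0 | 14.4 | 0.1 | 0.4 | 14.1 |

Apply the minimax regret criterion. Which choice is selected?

Column bests: θ=16.7, φ=19.7, ψ=10.3, ω=16.2, ξ=16.9.
CropA regrets: 13.6, 0.0, 7.8, 0.0, 1.1 → max 13.6
CropC regrets: 2.9, 17.4, 4.6, 3.7, 8.3 → max 17.4
CropH regrets: 0.0, 1.5, 0.0, 10.2, 0.0 → max 10.2
CropF regrets: 5.7, 5.3, 10.2, 15.8, 2.8 → max 15.8
Smallest max regret = 10.2 → CropH.

CropH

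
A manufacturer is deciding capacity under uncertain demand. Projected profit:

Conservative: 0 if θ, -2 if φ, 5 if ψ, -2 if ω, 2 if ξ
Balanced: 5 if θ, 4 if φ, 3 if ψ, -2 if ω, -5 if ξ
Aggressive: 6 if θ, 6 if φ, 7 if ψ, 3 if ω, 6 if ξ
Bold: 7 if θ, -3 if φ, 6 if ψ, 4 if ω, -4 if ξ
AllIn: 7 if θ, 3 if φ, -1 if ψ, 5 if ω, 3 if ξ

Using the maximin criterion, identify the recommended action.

Row minima: Conservative=-2, Balanced=-5, Aggressive=3, Bold=-4, AllIn=-1
Best worst-case = 3 → Aggressive.

Aggressive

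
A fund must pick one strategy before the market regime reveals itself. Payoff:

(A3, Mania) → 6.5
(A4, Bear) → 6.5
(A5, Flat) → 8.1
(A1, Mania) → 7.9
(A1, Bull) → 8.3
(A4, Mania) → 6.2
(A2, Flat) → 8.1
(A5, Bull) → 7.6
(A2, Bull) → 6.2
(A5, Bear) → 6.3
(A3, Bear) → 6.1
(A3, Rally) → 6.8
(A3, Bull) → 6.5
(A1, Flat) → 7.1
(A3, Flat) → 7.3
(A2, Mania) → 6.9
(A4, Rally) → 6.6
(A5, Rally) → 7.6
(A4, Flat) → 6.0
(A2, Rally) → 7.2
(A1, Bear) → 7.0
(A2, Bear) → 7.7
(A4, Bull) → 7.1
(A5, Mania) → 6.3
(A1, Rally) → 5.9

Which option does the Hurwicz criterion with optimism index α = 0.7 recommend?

A1

A1: 0.7·8.3 + 0.3·5.9 = 7.58
A2: 0.7·8.1 + 0.3·6.2 = 7.53
A3: 0.7·7.3 + 0.3·6.1 = 6.94
A4: 0.7·7.1 + 0.3·6.0 = 6.77
A5: 0.7·8.1 + 0.3·6.3 = 7.56
Highest Hurwicz score = 7.58 → A1.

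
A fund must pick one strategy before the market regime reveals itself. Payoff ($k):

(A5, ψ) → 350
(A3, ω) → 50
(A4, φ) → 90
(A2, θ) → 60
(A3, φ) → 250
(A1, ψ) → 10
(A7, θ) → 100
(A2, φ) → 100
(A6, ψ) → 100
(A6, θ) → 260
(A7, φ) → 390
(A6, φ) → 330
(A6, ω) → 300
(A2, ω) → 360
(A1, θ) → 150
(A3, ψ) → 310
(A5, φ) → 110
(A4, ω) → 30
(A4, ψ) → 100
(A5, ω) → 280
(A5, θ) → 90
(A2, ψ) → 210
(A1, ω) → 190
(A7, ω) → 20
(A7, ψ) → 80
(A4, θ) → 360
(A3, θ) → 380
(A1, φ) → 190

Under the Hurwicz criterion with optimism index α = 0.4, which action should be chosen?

A5

A1: 0.4·190 + 0.6·10 = 82
A2: 0.4·360 + 0.6·60 = 180
A3: 0.4·380 + 0.6·50 = 182
A4: 0.4·360 + 0.6·30 = 162
A5: 0.4·350 + 0.6·90 = 194
A6: 0.4·330 + 0.6·100 = 192
A7: 0.4·390 + 0.6·20 = 168
Highest Hurwicz score = 194 → A5.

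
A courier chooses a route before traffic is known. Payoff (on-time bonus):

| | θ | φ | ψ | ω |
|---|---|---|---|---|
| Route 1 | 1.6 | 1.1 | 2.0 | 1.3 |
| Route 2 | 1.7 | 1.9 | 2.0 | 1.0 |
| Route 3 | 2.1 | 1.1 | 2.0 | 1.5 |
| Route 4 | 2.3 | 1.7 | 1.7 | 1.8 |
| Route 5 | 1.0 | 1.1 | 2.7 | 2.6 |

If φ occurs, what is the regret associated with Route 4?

0.2

Best payoff under φ is 1.9.
Regret = 1.9 − 1.7 = 0.2.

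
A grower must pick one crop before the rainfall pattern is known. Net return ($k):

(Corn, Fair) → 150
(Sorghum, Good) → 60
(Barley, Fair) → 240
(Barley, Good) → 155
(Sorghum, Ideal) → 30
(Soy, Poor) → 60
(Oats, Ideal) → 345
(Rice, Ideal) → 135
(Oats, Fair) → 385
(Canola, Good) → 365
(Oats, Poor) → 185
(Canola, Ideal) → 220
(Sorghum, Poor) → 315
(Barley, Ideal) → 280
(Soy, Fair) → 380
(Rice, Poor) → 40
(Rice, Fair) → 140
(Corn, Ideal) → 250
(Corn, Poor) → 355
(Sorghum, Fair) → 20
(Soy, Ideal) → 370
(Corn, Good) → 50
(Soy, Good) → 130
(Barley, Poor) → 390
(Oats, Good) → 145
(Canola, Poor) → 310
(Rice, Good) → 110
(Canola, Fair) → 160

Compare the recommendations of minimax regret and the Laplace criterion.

Column bests: Poor=390, Fair=385, Good=365, Ideal=370.
Soy regrets: 330, 5, 235, 0 → max 330
Canola regrets: 80, 225, 0, 150 → max 225
Rice regrets: 350, 245, 255, 235 → max 350
Oats regrets: 205, 0, 220, 25 → max 220
Barley regrets: 0, 145, 210, 90 → max 210
Corn regrets: 35, 235, 315, 120 → max 315
Sorghum regrets: 75, 365, 305, 340 → max 365
Smallest max regret = 210 → Barley.
Row averages: Soy=235, Canola=263.75, Rice=106.25, Oats=265, Barley=266.25, Corn=201.25, Sorghum=106.25
Highest average = 266.25 → Barley.

minimax regret → Barley; laplace → Barley (agree)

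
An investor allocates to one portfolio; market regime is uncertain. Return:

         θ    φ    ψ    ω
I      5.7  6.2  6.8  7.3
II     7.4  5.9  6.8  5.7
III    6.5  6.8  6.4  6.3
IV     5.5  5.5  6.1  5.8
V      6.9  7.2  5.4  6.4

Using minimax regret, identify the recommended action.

Column bests: θ=7.4, φ=7.2, ψ=6.8, ω=7.3.
I regrets: 1.7, 1.0, 0.0, 0.0 → max 1.7
II regrets: 0.0, 1.3, 0.0, 1.6 → max 1.6
III regrets: 0.9, 0.4, 0.4, 1.0 → max 1.0
IV regrets: 1.9, 1.7, 0.7, 1.5 → max 1.9
V regrets: 0.5, 0.0, 1.4, 0.9 → max 1.4
Smallest max regret = 1.0 → III.

III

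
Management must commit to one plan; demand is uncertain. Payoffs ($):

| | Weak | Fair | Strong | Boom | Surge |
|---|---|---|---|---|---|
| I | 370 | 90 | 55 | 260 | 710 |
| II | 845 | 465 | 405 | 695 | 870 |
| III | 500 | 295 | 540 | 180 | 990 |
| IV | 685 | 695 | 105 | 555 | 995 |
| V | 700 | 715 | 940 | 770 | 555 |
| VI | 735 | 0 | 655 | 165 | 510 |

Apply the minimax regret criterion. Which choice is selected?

Column bests: Weak=845, Fair=715, Strong=940, Boom=770, Surge=995.
I regrets: 475, 625, 885, 510, 285 → max 885
II regrets: 0, 250, 535, 75, 125 → max 535
III regrets: 345, 420, 400, 590, 5 → max 590
IV regrets: 160, 20, 835, 215, 0 → max 835
V regrets: 145, 0, 0, 0, 440 → max 440
VI regrets: 110, 715, 285, 605, 485 → max 715
Smallest max regret = 440 → V.

V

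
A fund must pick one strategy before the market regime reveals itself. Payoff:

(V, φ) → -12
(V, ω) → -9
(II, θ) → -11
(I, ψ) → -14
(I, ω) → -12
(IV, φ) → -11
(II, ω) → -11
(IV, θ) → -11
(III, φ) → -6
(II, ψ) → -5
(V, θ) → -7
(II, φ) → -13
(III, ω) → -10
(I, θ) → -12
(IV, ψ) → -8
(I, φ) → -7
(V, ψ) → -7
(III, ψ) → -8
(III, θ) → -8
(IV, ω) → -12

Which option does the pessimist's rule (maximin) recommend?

Row minima: I=-14, II=-13, III=-10, IV=-12, V=-12
Best worst-case = -10 → III.

III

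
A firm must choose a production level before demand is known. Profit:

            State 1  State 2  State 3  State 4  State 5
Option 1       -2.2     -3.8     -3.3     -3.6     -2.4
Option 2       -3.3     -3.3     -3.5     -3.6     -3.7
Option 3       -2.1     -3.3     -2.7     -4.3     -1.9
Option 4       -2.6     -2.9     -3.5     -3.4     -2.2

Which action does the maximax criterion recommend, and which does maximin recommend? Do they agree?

maximax → Option 3; maximin → Option 4 (disagree)

Row maxima: Option 1=-2.2, Option 2=-3.3, Option 3=-1.9, Option 4=-2.2
Best best-case = -1.9 → Option 3.
Row minima: Option 1=-3.8, Option 2=-3.7, Option 3=-4.3, Option 4=-3.5
Best worst-case = -3.5 → Option 4.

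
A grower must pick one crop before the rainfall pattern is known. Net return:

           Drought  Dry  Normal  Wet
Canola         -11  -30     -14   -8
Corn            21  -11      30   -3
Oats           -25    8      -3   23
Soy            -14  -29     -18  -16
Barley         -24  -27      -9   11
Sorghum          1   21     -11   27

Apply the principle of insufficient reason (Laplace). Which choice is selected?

Sorghum

Row averages: Canola=-15.75, Corn=9.25, Oats=0.75, Soy=-19.25, Barley=-12.25, Sorghum=9.5
Highest average = 9.5 → Sorghum.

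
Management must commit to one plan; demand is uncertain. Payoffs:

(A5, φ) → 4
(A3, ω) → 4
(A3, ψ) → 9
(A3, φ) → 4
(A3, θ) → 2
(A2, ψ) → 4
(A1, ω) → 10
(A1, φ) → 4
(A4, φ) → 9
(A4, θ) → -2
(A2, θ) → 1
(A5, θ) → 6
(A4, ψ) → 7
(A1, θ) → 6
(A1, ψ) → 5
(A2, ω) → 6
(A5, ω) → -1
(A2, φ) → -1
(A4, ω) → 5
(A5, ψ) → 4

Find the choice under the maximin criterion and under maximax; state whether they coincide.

Row minima: A1=4, A2=-1, A3=2, A4=-2, A5=-1
Best worst-case = 4 → A1.
Row maxima: A1=10, A2=6, A3=9, A4=9, A5=6
Best best-case = 10 → A1.

maximin → A1; maximax → A1 (agree)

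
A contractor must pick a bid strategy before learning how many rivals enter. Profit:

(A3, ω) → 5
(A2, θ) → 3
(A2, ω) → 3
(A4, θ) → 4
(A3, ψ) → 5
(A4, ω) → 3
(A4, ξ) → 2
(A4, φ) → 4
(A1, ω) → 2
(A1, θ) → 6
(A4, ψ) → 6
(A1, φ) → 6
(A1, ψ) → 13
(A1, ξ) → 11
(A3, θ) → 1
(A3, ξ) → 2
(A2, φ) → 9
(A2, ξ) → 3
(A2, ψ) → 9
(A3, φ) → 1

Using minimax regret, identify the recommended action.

Column bests: θ=6, φ=9, ψ=13, ω=5, ξ=11.
A1 regrets: 0, 3, 0, 3, 0 → max 3
A2 regrets: 3, 0, 4, 2, 8 → max 8
A3 regrets: 5, 8, 8, 0, 9 → max 9
A4 regrets: 2, 5, 7, 2, 9 → max 9
Smallest max regret = 3 → A1.

A1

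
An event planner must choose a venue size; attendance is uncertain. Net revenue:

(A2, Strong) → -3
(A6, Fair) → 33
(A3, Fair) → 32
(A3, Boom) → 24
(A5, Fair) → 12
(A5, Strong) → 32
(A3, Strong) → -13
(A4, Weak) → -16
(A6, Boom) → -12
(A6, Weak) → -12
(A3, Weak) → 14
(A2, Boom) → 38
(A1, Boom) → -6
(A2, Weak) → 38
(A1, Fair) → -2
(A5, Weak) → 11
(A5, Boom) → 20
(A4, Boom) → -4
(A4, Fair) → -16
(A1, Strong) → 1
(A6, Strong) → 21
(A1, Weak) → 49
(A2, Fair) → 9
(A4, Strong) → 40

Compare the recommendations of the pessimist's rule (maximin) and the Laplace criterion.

Row minima: A1=-6, A2=-3, A3=-13, A4=-16, A5=11, A6=-12
Best worst-case = 11 → A5.
Row averages: A1=10.5, A2=20.5, A3=14.25, A4=1, A5=18.75, A6=7.5
Highest average = 20.5 → A2.

maximin → A5; laplace → A2 (disagree)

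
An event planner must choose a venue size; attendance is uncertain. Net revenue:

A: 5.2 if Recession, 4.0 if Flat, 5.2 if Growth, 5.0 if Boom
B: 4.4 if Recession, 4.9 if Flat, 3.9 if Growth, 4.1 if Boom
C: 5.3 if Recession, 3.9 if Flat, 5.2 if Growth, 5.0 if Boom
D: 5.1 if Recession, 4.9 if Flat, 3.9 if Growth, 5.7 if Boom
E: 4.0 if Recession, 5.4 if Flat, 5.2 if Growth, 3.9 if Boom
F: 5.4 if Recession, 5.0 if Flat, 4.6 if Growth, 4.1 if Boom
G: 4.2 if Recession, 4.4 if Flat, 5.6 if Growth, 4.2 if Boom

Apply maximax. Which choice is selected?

Row maxima: A=5.2, B=4.9, C=5.3, D=5.7, E=5.4, F=5.4, G=5.6
Best best-case = 5.7 → D.

D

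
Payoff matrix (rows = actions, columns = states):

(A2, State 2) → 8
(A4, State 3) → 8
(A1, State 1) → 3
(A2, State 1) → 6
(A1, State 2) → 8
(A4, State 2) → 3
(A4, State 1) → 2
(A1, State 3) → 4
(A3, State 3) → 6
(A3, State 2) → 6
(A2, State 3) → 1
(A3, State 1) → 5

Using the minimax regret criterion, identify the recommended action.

A3

Column bests: State 1=6, State 2=8, State 3=8.
A1 regrets: 3, 0, 4 → max 4
A2 regrets: 0, 0, 7 → max 7
A3 regrets: 1, 2, 2 → max 2
A4 regrets: 4, 5, 0 → max 5
Smallest max regret = 2 → A3.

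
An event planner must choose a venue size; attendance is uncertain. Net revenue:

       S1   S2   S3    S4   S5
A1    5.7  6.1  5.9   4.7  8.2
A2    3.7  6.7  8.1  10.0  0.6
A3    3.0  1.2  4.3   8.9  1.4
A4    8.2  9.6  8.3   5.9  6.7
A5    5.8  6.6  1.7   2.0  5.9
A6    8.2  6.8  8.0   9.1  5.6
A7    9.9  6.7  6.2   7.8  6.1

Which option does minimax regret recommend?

Column bests: S1=9.9, S2=9.6, S3=8.3, S4=10.0, S5=8.2.
A1 regrets: 4.2, 3.5, 2.4, 5.3, 0.0 → max 5.3
A2 regrets: 6.2, 2.9, 0.2, 0.0, 7.6 → max 7.6
A3 regrets: 6.9, 8.4, 4.0, 1.1, 6.8 → max 8.4
A4 regrets: 1.7, 0.0, 0.0, 4.1, 1.5 → max 4.1
A5 regrets: 4.1, 3.0, 6.6, 8.0, 2.3 → max 8.0
A6 regrets: 1.7, 2.8, 0.3, 0.9, 2.6 → max 2.8
A7 regrets: 0.0, 2.9, 2.1, 2.2, 2.1 → max 2.9
Smallest max regret = 2.8 → A6.

A6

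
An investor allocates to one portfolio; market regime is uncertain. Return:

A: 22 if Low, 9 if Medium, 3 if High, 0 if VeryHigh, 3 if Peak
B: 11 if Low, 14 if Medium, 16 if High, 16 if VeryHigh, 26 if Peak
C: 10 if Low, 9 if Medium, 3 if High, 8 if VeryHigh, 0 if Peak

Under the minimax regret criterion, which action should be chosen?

B

Column bests: Low=22, Medium=14, High=16, VeryHigh=16, Peak=26.
A regrets: 0, 5, 13, 16, 23 → max 23
B regrets: 11, 0, 0, 0, 0 → max 11
C regrets: 12, 5, 13, 8, 26 → max 26
Smallest max regret = 11 → B.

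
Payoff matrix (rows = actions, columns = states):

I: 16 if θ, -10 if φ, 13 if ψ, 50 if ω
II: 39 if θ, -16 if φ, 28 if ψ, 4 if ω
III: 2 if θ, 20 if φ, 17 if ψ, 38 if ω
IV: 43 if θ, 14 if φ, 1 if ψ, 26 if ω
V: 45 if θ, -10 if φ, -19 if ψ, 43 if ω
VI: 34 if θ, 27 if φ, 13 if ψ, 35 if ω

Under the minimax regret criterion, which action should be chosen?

VI

Column bests: θ=45, φ=27, ψ=28, ω=50.
I regrets: 29, 37, 15, 0 → max 37
II regrets: 6, 43, 0, 46 → max 46
III regrets: 43, 7, 11, 12 → max 43
IV regrets: 2, 13, 27, 24 → max 27
V regrets: 0, 37, 47, 7 → max 47
VI regrets: 11, 0, 15, 15 → max 15
Smallest max regret = 15 → VI.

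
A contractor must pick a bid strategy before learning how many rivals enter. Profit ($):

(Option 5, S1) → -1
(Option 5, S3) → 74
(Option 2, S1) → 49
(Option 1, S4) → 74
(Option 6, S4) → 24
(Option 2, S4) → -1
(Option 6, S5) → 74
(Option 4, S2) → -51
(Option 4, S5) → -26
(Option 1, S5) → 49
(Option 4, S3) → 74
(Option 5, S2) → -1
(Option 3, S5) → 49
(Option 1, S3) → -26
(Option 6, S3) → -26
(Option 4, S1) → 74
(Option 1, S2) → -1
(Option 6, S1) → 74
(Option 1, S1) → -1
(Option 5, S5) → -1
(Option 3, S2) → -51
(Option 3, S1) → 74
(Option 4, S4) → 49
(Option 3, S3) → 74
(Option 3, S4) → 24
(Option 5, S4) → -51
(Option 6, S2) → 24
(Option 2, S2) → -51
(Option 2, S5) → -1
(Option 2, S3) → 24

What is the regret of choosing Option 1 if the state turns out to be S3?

Best payoff under S3 is 74.
Regret = 74 − (-26) = 100.

100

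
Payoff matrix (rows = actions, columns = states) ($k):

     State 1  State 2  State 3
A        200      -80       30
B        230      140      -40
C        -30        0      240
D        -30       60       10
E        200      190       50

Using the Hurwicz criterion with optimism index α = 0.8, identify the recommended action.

C

A: 0.8·200 + 0.2·(-80) = 144
B: 0.8·230 + 0.2·(-40) = 176
C: 0.8·240 + 0.2·(-30) = 186
D: 0.8·60 + 0.2·(-30) = 42
E: 0.8·200 + 0.2·50 = 170
Highest Hurwicz score = 186 → C.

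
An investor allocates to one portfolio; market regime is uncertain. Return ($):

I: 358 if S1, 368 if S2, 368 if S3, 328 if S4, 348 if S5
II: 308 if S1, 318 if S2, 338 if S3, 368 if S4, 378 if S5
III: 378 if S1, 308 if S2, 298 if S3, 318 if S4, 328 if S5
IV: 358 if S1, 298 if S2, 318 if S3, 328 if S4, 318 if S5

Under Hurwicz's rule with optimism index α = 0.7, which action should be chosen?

II

I: 0.7·368 + 0.3·328 = 356
II: 0.7·378 + 0.3·308 = 357
III: 0.7·378 + 0.3·298 = 354
IV: 0.7·358 + 0.3·298 = 340
Highest Hurwicz score = 357 → II.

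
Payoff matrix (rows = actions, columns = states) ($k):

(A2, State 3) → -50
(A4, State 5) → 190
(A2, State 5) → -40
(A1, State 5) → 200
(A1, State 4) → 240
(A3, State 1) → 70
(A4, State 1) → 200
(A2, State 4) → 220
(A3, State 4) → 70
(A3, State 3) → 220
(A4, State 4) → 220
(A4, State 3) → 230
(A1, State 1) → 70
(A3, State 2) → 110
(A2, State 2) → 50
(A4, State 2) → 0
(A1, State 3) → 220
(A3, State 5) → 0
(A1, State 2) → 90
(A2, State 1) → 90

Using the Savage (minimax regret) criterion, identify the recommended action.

Column bests: State 1=200, State 2=110, State 3=230, State 4=240, State 5=200.
A1 regrets: 130, 20, 10, 0, 0 → max 130
A2 regrets: 110, 60, 280, 20, 240 → max 280
A3 regrets: 130, 0, 10, 170, 200 → max 200
A4 regrets: 0, 110, 0, 20, 10 → max 110
Smallest max regret = 110 → A4.

A4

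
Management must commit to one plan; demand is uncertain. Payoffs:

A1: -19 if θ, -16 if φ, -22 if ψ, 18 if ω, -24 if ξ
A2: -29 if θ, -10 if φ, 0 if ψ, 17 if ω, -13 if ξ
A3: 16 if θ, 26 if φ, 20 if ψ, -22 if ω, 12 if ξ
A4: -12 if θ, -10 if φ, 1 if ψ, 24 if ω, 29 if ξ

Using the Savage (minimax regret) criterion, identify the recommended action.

Column bests: θ=16, φ=26, ψ=20, ω=24, ξ=29.
A1 regrets: 35, 42, 42, 6, 53 → max 53
A2 regrets: 45, 36, 20, 7, 42 → max 45
A3 regrets: 0, 0, 0, 46, 17 → max 46
A4 regrets: 28, 36, 19, 0, 0 → max 36
Smallest max regret = 36 → A4.

A4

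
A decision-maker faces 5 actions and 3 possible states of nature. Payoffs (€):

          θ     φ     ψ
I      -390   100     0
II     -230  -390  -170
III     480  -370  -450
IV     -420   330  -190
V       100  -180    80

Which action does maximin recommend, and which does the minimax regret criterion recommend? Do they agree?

Row minima: I=-390, II=-390, III=-450, IV=-420, V=-180
Best worst-case = -180 → V.
Column bests: θ=480, φ=330, ψ=80.
I regrets: 870, 230, 80 → max 870
II regrets: 710, 720, 250 → max 720
III regrets: 0, 700, 530 → max 700
IV regrets: 900, 0, 270 → max 900
V regrets: 380, 510, 0 → max 510
Smallest max regret = 510 → V.

maximin → V; minimax regret → V (agree)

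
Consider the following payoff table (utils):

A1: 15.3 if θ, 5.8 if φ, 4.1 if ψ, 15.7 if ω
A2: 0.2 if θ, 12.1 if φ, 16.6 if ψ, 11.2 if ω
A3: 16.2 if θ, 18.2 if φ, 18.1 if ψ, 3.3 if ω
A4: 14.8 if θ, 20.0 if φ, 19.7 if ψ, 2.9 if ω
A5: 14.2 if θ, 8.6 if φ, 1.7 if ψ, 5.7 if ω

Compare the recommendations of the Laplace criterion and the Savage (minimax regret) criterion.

laplace → A4; minimax regret → A3 (disagree)

Row averages: A1=10.225, A2=10.025, A3=13.95, A4=14.35, A5=7.55
Highest average = 14.35 → A4.
Column bests: θ=16.2, φ=20.0, ψ=19.7, ω=15.7.
A1 regrets: 0.9, 14.2, 15.6, 0.0 → max 15.6
A2 regrets: 16.0, 7.9, 3.1, 4.5 → max 16.0
A3 regrets: 0.0, 1.8, 1.6, 12.4 → max 12.4
A4 regrets: 1.4, 0.0, 0.0, 12.8 → max 12.8
A5 regrets: 2.0, 11.4, 18.0, 10.0 → max 18.0
Smallest max regret = 12.4 → A3.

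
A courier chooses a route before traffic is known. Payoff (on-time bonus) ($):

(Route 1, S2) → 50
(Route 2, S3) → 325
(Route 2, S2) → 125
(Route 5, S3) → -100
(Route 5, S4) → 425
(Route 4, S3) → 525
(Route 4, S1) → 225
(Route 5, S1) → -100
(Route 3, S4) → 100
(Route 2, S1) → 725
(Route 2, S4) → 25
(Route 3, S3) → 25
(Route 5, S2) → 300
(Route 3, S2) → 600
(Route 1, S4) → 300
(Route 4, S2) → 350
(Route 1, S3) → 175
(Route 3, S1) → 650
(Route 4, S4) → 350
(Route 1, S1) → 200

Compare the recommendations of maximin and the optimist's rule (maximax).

Row minima: Route 1=50, Route 2=25, Route 3=25, Route 4=225, Route 5=-100
Best worst-case = 225 → Route 4.
Row maxima: Route 1=300, Route 2=725, Route 3=650, Route 4=525, Route 5=425
Best best-case = 725 → Route 2.

maximin → Route 4; maximax → Route 2 (disagree)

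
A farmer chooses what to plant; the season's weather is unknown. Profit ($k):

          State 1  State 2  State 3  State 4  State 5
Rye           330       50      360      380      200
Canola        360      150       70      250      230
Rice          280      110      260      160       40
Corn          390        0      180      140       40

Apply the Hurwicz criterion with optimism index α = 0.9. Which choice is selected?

Rye: 0.9·380 + 0.1·50 = 347
Canola: 0.9·360 + 0.1·70 = 331
Rice: 0.9·280 + 0.1·40 = 256
Corn: 0.9·390 + 0.1·0 = 351
Highest Hurwicz score = 351 → Corn.

Corn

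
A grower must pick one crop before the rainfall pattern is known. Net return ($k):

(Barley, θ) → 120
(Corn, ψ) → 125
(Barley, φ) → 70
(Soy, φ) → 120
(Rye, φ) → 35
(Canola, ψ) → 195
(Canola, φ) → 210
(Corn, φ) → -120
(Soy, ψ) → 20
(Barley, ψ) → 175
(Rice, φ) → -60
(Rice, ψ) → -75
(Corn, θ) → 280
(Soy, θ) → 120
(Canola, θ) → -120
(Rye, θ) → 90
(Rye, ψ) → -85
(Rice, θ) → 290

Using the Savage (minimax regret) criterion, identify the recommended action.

Barley

Column bests: θ=290, φ=210, ψ=195.
Canola regrets: 410, 0, 0 → max 410
Corn regrets: 10, 330, 70 → max 330
Rice regrets: 0, 270, 270 → max 270
Rye regrets: 200, 175, 280 → max 280
Barley regrets: 170, 140, 20 → max 170
Soy regrets: 170, 90, 175 → max 175
Smallest max regret = 170 → Barley.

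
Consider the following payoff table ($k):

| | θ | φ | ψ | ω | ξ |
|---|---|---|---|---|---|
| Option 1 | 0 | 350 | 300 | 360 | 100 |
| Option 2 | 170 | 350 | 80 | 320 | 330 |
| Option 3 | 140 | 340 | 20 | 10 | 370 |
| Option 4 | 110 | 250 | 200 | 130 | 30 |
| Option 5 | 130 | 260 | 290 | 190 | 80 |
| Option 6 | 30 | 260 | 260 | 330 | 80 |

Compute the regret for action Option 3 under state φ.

Best payoff under φ is 350.
Regret = 350 − 340 = 10.

10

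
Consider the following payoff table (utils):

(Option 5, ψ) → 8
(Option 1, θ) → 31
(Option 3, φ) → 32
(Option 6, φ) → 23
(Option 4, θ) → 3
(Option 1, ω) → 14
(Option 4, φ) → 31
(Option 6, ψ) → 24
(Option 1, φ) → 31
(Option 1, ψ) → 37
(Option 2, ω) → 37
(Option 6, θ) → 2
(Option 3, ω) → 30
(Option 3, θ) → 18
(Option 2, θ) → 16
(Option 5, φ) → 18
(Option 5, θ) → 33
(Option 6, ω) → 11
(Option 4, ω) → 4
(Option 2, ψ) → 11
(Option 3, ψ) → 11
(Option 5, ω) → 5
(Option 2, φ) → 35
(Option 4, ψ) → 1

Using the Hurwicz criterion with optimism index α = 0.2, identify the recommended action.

Option 1: 0.2·37 + 0.8·14 = 18.6
Option 2: 0.2·37 + 0.8·11 = 16.2
Option 3: 0.2·32 + 0.8·11 = 15.2
Option 4: 0.2·31 + 0.8·1 = 7
Option 5: 0.2·33 + 0.8·5 = 10.6
Option 6: 0.2·24 + 0.8·2 = 6.4
Highest Hurwicz score = 18.6 → Option 1.

Option 1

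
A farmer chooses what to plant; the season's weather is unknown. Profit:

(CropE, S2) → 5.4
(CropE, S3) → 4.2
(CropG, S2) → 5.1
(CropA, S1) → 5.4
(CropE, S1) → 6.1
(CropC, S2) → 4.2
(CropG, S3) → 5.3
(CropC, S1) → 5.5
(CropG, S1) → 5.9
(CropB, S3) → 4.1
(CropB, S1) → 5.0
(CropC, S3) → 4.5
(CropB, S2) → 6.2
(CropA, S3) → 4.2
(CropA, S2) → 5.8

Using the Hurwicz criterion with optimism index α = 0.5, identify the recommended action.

CropG: 0.5·5.9 + 0.5·5.1 = 5.5
CropE: 0.5·6.1 + 0.5·4.2 = 5.15
CropC: 0.5·5.5 + 0.5·4.2 = 4.85
CropB: 0.5·6.2 + 0.5·4.1 = 5.15
CropA: 0.5·5.8 + 0.5·4.2 = 5
Highest Hurwicz score = 5.5 → CropG.

CropG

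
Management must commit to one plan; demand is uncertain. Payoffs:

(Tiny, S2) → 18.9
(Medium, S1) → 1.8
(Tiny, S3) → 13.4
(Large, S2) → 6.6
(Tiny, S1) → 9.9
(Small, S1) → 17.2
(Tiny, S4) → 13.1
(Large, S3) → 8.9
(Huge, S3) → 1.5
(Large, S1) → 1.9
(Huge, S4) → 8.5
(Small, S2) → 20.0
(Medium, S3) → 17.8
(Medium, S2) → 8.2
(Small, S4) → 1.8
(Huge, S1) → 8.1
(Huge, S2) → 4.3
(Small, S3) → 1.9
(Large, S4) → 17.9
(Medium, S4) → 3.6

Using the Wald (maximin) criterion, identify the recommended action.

Row minima: Tiny=9.9, Small=1.8, Medium=1.8, Large=1.9, Huge=1.5
Best worst-case = 9.9 → Tiny.

Tiny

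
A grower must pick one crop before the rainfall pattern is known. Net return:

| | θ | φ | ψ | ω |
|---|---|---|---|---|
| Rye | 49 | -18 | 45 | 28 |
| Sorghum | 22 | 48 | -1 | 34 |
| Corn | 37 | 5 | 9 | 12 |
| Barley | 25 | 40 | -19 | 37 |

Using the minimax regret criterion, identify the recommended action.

Corn

Column bests: θ=49, φ=48, ψ=45, ω=37.
Rye regrets: 0, 66, 0, 9 → max 66
Sorghum regrets: 27, 0, 46, 3 → max 46
Corn regrets: 12, 43, 36, 25 → max 43
Barley regrets: 24, 8, 64, 0 → max 64
Smallest max regret = 43 → Corn.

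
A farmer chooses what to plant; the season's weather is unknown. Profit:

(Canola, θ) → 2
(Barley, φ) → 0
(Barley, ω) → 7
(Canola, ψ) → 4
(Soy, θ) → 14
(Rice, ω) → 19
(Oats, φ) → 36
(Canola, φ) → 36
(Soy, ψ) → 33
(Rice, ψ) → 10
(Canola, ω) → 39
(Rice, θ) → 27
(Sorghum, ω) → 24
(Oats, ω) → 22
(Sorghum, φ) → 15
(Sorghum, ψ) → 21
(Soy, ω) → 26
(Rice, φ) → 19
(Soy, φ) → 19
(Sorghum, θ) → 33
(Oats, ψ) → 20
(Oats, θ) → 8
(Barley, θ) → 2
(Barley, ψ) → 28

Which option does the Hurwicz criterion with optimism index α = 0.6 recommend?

Canola: 0.6·39 + 0.4·2 = 24.2
Rice: 0.6·27 + 0.4·10 = 20.2
Sorghum: 0.6·33 + 0.4·15 = 25.8
Barley: 0.6·28 + 0.4·0 = 16.8
Oats: 0.6·36 + 0.4·8 = 24.8
Soy: 0.6·33 + 0.4·14 = 25.4
Highest Hurwicz score = 25.8 → Sorghum.

Sorghum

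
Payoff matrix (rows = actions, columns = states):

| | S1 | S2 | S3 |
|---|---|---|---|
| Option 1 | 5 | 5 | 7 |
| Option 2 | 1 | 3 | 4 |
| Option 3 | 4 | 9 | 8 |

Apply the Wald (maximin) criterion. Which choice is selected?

Option 1

Row minima: Option 1=5, Option 2=1, Option 3=4
Best worst-case = 5 → Option 1.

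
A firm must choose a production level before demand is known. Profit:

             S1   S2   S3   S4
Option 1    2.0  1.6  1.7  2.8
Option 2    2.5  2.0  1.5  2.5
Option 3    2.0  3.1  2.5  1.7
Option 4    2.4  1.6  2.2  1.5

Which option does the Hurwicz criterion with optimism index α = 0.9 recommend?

Option 1: 0.9·2.8 + 0.1·1.6 = 2.68
Option 2: 0.9·2.5 + 0.1·1.5 = 2.4
Option 3: 0.9·3.1 + 0.1·1.7 = 2.96
Option 4: 0.9·2.4 + 0.1·1.5 = 2.31
Highest Hurwicz score = 2.96 → Option 3.

Option 3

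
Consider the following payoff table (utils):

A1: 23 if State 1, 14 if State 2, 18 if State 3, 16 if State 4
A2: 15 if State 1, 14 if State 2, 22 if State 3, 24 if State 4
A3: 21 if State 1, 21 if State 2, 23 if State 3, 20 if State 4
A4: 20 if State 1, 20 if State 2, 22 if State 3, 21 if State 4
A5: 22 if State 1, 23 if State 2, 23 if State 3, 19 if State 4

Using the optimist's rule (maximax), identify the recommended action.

A2

Row maxima: A1=23, A2=24, A3=23, A4=22, A5=23
Best best-case = 24 → A2.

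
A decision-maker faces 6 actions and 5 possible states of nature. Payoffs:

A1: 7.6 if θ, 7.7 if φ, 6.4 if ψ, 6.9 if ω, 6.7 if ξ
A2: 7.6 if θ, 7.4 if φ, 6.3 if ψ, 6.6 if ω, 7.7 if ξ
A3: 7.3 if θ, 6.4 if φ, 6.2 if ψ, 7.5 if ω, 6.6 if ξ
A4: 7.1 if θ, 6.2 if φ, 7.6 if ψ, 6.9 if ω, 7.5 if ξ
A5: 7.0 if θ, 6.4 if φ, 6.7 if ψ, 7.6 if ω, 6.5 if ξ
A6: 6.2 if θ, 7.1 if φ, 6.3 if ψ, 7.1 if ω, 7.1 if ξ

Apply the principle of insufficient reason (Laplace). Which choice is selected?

A2

Row averages: A1=7.06, A2=7.12, A3=6.8, A4=7.06, A5=6.84, A6=6.76
Highest average = 7.12 → A2.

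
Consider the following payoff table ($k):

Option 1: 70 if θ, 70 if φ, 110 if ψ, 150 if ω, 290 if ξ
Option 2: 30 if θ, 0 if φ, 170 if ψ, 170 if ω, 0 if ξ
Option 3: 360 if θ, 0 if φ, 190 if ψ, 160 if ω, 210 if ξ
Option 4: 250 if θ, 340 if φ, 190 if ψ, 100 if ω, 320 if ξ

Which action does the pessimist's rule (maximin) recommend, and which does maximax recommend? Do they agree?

Row minima: Option 1=70, Option 2=0, Option 3=0, Option 4=100
Best worst-case = 100 → Option 4.
Row maxima: Option 1=290, Option 2=170, Option 3=360, Option 4=340
Best best-case = 360 → Option 3.

maximin → Option 4; maximax → Option 3 (disagree)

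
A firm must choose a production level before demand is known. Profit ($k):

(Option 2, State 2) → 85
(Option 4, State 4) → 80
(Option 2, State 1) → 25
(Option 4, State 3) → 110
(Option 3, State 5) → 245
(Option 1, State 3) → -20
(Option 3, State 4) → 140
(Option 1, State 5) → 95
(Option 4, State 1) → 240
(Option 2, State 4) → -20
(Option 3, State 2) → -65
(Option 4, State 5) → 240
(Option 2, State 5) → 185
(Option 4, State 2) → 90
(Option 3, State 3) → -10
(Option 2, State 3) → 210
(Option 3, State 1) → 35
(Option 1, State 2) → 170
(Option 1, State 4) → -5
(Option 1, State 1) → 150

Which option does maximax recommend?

Row maxima: Option 1=170, Option 2=210, Option 3=245, Option 4=240
Best best-case = 245 → Option 3.

Option 3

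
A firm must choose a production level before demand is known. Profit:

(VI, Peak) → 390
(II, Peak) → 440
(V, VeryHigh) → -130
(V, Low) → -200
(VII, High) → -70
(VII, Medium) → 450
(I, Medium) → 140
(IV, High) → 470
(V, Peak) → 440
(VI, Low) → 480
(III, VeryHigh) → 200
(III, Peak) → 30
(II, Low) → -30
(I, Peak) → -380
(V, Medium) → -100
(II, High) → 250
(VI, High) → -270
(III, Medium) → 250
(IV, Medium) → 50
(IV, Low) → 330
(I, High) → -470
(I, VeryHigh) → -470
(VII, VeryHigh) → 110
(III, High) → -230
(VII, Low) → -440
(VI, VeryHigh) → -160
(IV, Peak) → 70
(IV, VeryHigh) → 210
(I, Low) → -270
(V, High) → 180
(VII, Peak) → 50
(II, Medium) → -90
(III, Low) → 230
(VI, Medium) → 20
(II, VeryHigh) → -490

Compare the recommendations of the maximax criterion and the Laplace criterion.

Row maxima: I=140, II=440, III=250, IV=470, V=440, VI=480, VII=450
Best best-case = 480 → VI.
Row averages: I=-290, II=16, III=96, IV=226, V=38, VI=92, VII=20
Highest average = 226 → IV.

maximax → VI; laplace → IV (disagree)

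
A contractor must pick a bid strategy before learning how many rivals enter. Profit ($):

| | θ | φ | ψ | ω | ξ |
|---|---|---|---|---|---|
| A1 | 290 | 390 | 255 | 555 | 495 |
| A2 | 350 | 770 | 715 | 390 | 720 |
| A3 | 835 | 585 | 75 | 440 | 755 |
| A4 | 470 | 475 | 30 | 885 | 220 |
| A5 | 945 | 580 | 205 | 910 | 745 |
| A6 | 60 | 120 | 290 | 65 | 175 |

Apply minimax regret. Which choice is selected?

Column bests: θ=945, φ=770, ψ=715, ω=910, ξ=755.
A1 regrets: 655, 380, 460, 355, 260 → max 655
A2 regrets: 595, 0, 0, 520, 35 → max 595
A3 regrets: 110, 185, 640, 470, 0 → max 640
A4 regrets: 475, 295, 685, 25, 535 → max 685
A5 regrets: 0, 190, 510, 0, 10 → max 510
A6 regrets: 885, 650, 425, 845, 580 → max 885
Smallest max regret = 510 → A5.

A5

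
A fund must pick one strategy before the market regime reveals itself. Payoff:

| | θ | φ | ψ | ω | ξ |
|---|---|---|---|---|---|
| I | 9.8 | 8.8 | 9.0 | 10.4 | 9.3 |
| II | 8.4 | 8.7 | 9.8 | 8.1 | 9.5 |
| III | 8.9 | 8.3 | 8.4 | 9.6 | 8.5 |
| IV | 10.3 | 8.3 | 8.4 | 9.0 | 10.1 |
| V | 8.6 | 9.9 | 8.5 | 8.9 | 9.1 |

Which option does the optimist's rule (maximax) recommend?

Row maxima: I=10.4, II=9.8, III=9.6, IV=10.3, V=9.9
Best best-case = 10.4 → I.

I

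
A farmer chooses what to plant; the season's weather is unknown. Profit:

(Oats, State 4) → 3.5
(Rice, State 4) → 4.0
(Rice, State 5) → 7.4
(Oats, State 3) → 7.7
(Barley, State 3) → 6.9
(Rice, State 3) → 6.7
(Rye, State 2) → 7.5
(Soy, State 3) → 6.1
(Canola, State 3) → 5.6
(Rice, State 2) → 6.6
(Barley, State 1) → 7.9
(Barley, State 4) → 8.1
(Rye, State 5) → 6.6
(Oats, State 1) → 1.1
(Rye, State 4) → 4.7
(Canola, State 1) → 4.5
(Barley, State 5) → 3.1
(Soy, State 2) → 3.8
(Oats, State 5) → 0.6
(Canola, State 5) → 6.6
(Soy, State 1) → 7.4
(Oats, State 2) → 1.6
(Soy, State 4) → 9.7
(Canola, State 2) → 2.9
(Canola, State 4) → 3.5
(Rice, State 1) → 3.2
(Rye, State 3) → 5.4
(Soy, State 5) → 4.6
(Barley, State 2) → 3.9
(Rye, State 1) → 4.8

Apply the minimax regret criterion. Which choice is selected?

Column bests: State 1=7.9, State 2=7.5, State 3=7.7, State 4=9.7, State 5=7.4.
Canola regrets: 3.4, 4.6, 2.1, 6.2, 0.8 → max 6.2
Soy regrets: 0.5, 3.7, 1.6, 0.0, 2.8 → max 3.7
Rye regrets: 3.1, 0.0, 2.3, 5.0, 0.8 → max 5.0
Barley regrets: 0.0, 3.6, 0.8, 1.6, 4.3 → max 4.3
Oats regrets: 6.8, 5.9, 0.0, 6.2, 6.8 → max 6.8
Rice regrets: 4.7, 0.9, 1.0, 5.7, 0.0 → max 5.7
Smallest max regret = 3.7 → Soy.

Soy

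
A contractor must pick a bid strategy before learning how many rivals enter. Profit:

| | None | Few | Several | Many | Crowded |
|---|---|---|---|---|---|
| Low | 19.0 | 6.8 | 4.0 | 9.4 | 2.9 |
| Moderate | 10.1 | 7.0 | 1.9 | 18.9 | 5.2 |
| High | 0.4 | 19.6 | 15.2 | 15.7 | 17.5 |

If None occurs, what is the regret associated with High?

Best payoff under None is 19.0.
Regret = 19.0 − 0.4 = 18.6.

18.6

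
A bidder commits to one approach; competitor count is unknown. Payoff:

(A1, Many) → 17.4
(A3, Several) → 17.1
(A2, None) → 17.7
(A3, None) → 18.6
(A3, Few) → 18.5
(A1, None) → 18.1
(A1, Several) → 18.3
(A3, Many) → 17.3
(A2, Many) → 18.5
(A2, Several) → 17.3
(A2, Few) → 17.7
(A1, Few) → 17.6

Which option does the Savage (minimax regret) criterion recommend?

Column bests: None=18.6, Few=18.5, Several=18.3, Many=18.5.
A1 regrets: 0.5, 0.9, 0.0, 1.1 → max 1.1
A2 regrets: 0.9, 0.8, 1.0, 0.0 → max 1.0
A3 regrets: 0.0, 0.0, 1.2, 1.2 → max 1.2
Smallest max regret = 1.0 → A2.

A2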